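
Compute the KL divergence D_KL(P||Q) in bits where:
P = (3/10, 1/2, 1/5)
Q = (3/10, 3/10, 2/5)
0.1685 bits

KL divergence: D_KL(P||Q) = Σ p(x) log(p(x)/q(x))

Computing term by term:
  x=0: 3/10 × log_2[(3/10)/(3/10)] = 3/10 × 0.0000 = 0.0000
  x=1: 1/2 × log_2[(1/2)/(3/10)] = 1/2 × 0.7370 = 0.3685
  x=2: 1/5 × log_2[(1/5)/(2/5)] = 1/5 × -1.0000 = -0.2000

D_KL(P||Q) = 0.1685 bits

Note: KL divergence is always non-negative and equals 0 iff P = Q.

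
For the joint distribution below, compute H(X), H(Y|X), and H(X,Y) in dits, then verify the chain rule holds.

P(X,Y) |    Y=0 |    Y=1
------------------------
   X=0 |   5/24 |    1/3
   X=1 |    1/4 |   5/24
H(X,Y) = 0.5934, H(X) = 0.2995, H(Y|X) = 0.2939 (all in dits)

Chain rule: H(X,Y) = H(X) + H(Y|X)

Left side — joint entropy directly:
H(X,Y) = -Σ p(x,y) log p(x,y) = 0.5934 dits

Right side — compute H(Y|X) from the conditional distributions:
P(X) = (13/24, 11/24), so H(X) = 0.2995 dits
H(Y|X) = Σ_x P(X=x) · H(Y|X=x):
  P(Y|X=0) = (5/13, 8/13), H(Y|X=0) = 0.2894, weight P(X=0) = 13/24
  P(Y|X=1) = (6/11, 5/11), H(Y|X=1) = 0.2992, weight P(X=1) = 11/24
H(Y|X) = 0.2939 dits

H(X) + H(Y|X) = 0.2995 + 0.2939 = 0.5934 dits

Both sides equal 0.5934 dits. ✓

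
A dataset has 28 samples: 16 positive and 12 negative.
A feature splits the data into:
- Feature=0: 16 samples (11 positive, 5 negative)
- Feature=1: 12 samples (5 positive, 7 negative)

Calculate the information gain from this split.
0.0533 bits

Information Gain = H(Y) - H(Y|Feature)

Before split:
P(positive) = 16/28 = 0.5714
H(Y) = 0.9852 bits

After split:
Feature=0: H = 0.8960 bits (weight = 16/28)
Feature=1: H = 0.9799 bits (weight = 12/28)
H(Y|Feature) = (16/28)×0.8960 + (12/28)×0.9799 = 0.9320 bits

Information Gain = 0.9852 - 0.9320 = 0.0533 bits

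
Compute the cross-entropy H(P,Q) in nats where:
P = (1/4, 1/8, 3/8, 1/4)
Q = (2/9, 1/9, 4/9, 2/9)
1.3308 nats

Cross-entropy: H(P,Q) = -Σ p(x) log q(x)

Alternatively: H(P,Q) = H(P) + D_KL(P||Q)
H(P) = 1.3209 nats
D_KL(P||Q) = 0.0099 nats

H(P,Q) = 1.3209 + 0.0099 = 1.3308 nats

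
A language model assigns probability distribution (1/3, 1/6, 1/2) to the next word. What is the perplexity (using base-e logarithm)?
2.7495

Perplexity is e^H (or exp(H) for natural log).

First, H = -Σ p log p = 1.0114 nats
Perplexity = e^1.0114 = 2.7495

Interpretation: The model's uncertainty is equivalent to choosing uniformly among 2.7 options.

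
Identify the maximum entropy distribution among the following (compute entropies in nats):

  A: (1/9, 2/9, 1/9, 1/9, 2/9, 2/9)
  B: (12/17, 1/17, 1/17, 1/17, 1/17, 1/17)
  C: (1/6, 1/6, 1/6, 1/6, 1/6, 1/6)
C

For a discrete distribution over n outcomes, entropy is maximized by the uniform distribution.

Computing entropies:
H(A) = 1.7351 nats
H(B) = 1.0792 nats
H(C) = 1.7918 nats

The uniform distribution (where all probabilities equal 1/6) achieves the maximum entropy of log_e(6) = 1.7918 nats.

Distribution C has the highest entropy.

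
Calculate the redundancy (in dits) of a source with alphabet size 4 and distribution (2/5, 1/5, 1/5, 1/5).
0.0235 dits

Redundancy measures how far a source is from maximum entropy:
R = H_max - H(X)

Maximum entropy for 4 symbols: H_max = log_10(4) = 0.6021 dits
Actual entropy: H(X) = 0.5786 dits
Redundancy: R = 0.6021 - 0.5786 = 0.0235 dits

This redundancy represents potential for compression: the source could be compressed by 0.0235 dits per symbol.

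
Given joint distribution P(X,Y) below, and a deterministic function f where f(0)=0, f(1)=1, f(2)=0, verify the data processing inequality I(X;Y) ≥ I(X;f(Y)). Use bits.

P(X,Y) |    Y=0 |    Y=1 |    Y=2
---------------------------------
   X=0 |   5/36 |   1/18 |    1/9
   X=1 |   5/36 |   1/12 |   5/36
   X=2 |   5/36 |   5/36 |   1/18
I(X;Y) = 0.0518, I(X;f(Y)) = 0.0353, inequality holds: 0.0518 ≥ 0.0353

Data Processing Inequality: For any Markov chain X → Y → Z, we have I(X;Y) ≥ I(X;Z).

Here Z = f(Y) is a deterministic function of Y, forming X → Y → Z.

Original I(X;Y) = 0.0518 bits

After applying f:
P(X,Z) where Z=f(Y):
- P(X,Z=0) = P(X,Y=0) + P(X,Y=2)
- P(X,Z=1) = P(X,Y=1)

I(X;Z) = I(X;f(Y)) = 0.0353 bits

Verification: 0.0518 ≥ 0.0353 ✓

Information cannot be created by processing; the function f can only lose information about X.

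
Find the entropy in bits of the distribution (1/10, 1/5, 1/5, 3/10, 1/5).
2.2464 bits

Shannon entropy is H(X) = -Σ p(x) log p(x).

For P = (1/10, 1/5, 1/5, 3/10, 1/5):
H = -1/10 × log_2(1/10) -1/5 × log_2(1/5) -1/5 × log_2(1/5) -3/10 × log_2(3/10) -1/5 × log_2(1/5)
H = 2.2464 bits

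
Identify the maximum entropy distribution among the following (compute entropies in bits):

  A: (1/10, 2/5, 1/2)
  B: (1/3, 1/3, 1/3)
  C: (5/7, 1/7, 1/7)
B

For a discrete distribution over n outcomes, entropy is maximized by the uniform distribution.

Computing entropies:
H(A) = 1.3610 bits
H(B) = 1.5850 bits
H(C) = 1.1488 bits

The uniform distribution (where all probabilities equal 1/3) achieves the maximum entropy of log_2(3) = 1.5850 bits.

Distribution B has the highest entropy.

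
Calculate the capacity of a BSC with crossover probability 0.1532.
0.3822 bits

For a binary symmetric channel (BSC) with error probability p:
Capacity C = 1 - H(p) bits per symbol

where H(p) = -p log₂(p) - (1-p) log₂(1-p) is the binary entropy function.

H(0.1532) = 0.6178 bits
C = 1 - 0.6178 = 0.3822 bits per symbol

This means we can reliably transmit up to 0.3822 bits of information per channel use.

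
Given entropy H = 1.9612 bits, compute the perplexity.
3.8939

Perplexity is 2^H (or exp(H) for natural log).

H = 1.9612 bits
Perplexity = 2^1.9612 = 3.8939

Interpretation: The model's uncertainty is equivalent to choosing uniformly among 3.9 options.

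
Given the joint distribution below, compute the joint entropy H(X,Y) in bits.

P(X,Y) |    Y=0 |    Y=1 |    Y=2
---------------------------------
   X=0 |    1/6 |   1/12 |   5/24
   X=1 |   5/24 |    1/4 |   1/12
2.4713 bits

Joint entropy is H(X,Y) = -Σ_{x,y} p(x,y) log p(x,y).

Summing over all non-zero entries:
H(X,Y) = -[1/6·log_2(1/6) + 1/12·log_2(1/12) + 5/24·log_2(5/24) + 5/24·log_2(5/24) + 1/4·log_2(1/4) + 1/12·log_2(1/12)]
H(X,Y) = 2.4713 bits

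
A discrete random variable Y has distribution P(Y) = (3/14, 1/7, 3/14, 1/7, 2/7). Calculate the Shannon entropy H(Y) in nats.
1.5741 nats

Shannon entropy is H(X) = -Σ p(x) log p(x).

For P = (3/14, 1/7, 3/14, 1/7, 2/7):
H = -3/14 × log_e(3/14) -1/7 × log_e(1/7) -3/14 × log_e(3/14) -1/7 × log_e(1/7) -2/7 × log_e(2/7)
H = 1.5741 nats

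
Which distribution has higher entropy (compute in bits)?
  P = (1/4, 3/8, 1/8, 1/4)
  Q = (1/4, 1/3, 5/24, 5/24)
Q

Computing entropies in bits:
H(P) = 1.9056
H(Q) = 1.9713

Distribution Q has higher entropy.

Intuition: The distribution closer to uniform (more spread out) has higher entropy.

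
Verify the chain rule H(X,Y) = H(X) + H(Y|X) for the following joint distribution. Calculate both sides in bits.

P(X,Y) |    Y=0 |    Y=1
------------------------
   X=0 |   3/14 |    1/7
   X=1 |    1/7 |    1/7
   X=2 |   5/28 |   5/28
H(X,Y) = 2.5670, H(X) = 1.5774, H(Y|X) = 0.9896 (all in bits)

Chain rule: H(X,Y) = H(X) + H(Y|X)

Left side — joint entropy directly:
H(X,Y) = -Σ p(x,y) log p(x,y) = 2.5670 bits

Right side — compute H(Y|X) from the conditional distributions:
P(X) = (5/14, 2/7, 5/14), so H(X) = 1.5774 bits
H(Y|X) = Σ_x P(X=x) · H(Y|X=x):
  P(Y|X=0) = (3/5, 2/5), H(Y|X=0) = 0.9710, weight P(X=0) = 5/14
  P(Y|X=1) = (1/2, 1/2), H(Y|X=1) = 1.0000, weight P(X=1) = 2/7
  P(Y|X=2) = (1/2, 1/2), H(Y|X=2) = 1.0000, weight P(X=2) = 5/14
H(Y|X) = 0.9896 bits

H(X) + H(Y|X) = 1.5774 + 0.9896 = 2.5670 bits

Both sides equal 2.5670 bits. ✓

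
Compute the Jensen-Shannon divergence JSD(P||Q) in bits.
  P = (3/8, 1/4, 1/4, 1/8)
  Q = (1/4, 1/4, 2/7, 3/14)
0.0185 bits

Jensen-Shannon divergence is:
JSD(P||Q) = 0.5 × D_KL(P||M) + 0.5 × D_KL(Q||M)
where M = 0.5 × (P + Q) is the mixture distribution.

M = 0.5 × (3/8, 1/4, 1/4, 1/8) + 0.5 × (1/4, 1/4, 2/7, 3/14) = (5/16, 1/4, 0.267857, 0.169643)

D_KL(P||M) = 0.0187 bits
D_KL(Q||M) = 0.0183 bits

JSD(P||Q) = 0.5 × 0.0187 + 0.5 × 0.0183 = 0.0185 bits

Unlike KL divergence, JSD is symmetric and bounded: 0 ≤ JSD ≤ log(2).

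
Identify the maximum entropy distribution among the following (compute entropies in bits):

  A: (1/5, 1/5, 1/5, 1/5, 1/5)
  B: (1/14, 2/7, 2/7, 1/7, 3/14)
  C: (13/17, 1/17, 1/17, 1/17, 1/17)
A

For a discrete distribution over n outcomes, entropy is maximized by the uniform distribution.

Computing entropies:
H(A) = 2.3219 bits
H(B) = 2.1820 bits
H(C) = 1.2577 bits

The uniform distribution (where all probabilities equal 1/5) achieves the maximum entropy of log_2(5) = 2.3219 bits.

Distribution A has the highest entropy.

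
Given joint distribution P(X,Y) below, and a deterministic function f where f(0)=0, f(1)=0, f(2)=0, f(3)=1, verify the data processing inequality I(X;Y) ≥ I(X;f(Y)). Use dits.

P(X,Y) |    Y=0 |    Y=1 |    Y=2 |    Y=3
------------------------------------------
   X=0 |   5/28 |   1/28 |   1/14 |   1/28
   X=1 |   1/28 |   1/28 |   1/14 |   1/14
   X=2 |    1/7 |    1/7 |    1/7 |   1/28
I(X;Y) = 0.0359, I(X;f(Y)) = 0.0155, inequality holds: 0.0359 ≥ 0.0155

Data Processing Inequality: For any Markov chain X → Y → Z, we have I(X;Y) ≥ I(X;Z).

Here Z = f(Y) is a deterministic function of Y, forming X → Y → Z.

Original I(X;Y) = 0.0359 dits

After applying f:
P(X,Z) where Z=f(Y):
- P(X,Z=0) = P(X,Y=0) + P(X,Y=1) + P(X,Y=2)
- P(X,Z=1) = P(X,Y=3)

I(X;Z) = I(X;f(Y)) = 0.0155 dits

Verification: 0.0359 ≥ 0.0155 ✓

Information cannot be created by processing; the function f can only lose information about X.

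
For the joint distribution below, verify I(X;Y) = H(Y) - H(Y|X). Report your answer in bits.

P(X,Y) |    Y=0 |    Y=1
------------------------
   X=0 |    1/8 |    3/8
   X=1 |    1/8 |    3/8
I(X;Y) = 0.0000 bits

Mutual information has multiple equivalent forms:
- I(X;Y) = H(X) - H(X|Y)
- I(X;Y) = H(Y) - H(Y|X)
- I(X;Y) = H(X) + H(Y) - H(X,Y)

Computing all quantities:
H(X) = 1.0000, H(Y) = 0.8113, H(X,Y) = 1.8113
H(X|Y) = 1.0000, H(Y|X) = 0.8113

Verification:
H(X) - H(X|Y) = 1.0000 - 1.0000 = 0.0000
H(Y) - H(Y|X) = 0.8113 - 0.8113 = 0.0000
H(X) + H(Y) - H(X,Y) = 1.0000 + 0.8113 - 1.8113 = 0.0000

All forms give I(X;Y) = 0.0000 bits. ✓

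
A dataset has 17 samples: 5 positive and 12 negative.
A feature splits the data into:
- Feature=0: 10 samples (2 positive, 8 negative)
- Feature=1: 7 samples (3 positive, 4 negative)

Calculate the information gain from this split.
0.0436 bits

Information Gain = H(Y) - H(Y|Feature)

Before split:
P(positive) = 5/17 = 0.2941
H(Y) = 0.8740 bits

After split:
Feature=0: H = 0.7219 bits (weight = 10/17)
Feature=1: H = 0.9852 bits (weight = 7/17)
H(Y|Feature) = (10/17)×0.7219 + (7/17)×0.9852 = 0.8303 bits

Information Gain = 0.8740 - 0.8303 = 0.0436 bits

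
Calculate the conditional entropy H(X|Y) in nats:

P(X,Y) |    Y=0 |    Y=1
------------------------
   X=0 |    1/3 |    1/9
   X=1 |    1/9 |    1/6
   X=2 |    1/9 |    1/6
1.0089 nats

Using the chain rule: H(X|Y) = H(X,Y) - H(Y)

First, compute H(X,Y) = 1.6959 nats

Marginal P(Y) = (5/9, 4/9)
H(Y) = 0.6870 nats

H(X|Y) = H(X,Y) - H(Y) = 1.6959 - 0.6870 = 1.0089 nats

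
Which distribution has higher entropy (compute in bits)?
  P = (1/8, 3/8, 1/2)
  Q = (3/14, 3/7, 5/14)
Q

Computing entropies in bits:
H(P) = 1.4056
H(Q) = 1.5306

Distribution Q has higher entropy.

Intuition: The distribution closer to uniform (more spread out) has higher entropy.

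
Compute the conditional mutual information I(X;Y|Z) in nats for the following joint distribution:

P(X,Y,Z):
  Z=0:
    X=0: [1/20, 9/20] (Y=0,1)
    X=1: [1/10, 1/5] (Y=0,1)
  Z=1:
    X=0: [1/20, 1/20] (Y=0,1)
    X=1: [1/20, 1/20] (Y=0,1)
0.0326 nats

Conditional mutual information: I(X;Y|Z) = H(X|Z) + H(Y|Z) - H(X,Y|Z)

H(Z) = 0.5004
H(X,Z) = 1.1683 → H(X|Z) = 0.6679
H(Y,Z) = 1.0251 → H(Y|Z) = 0.5247
H(X,Y,Z) = 1.6604 → H(X,Y|Z) = 1.1600

I(X;Y|Z) = 0.6679 + 0.5247 - 1.1600 = 0.0326 nats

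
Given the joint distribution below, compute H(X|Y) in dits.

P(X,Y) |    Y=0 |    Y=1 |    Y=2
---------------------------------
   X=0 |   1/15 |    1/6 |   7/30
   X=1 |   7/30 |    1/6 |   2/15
0.2737 dits

Using the chain rule: H(X|Y) = H(X,Y) - H(Y)

First, compute H(X,Y) = 0.7494 dits

Marginal P(Y) = (3/10, 1/3, 11/30)
H(Y) = 0.4757 dits

H(X|Y) = H(X,Y) - H(Y) = 0.7494 - 0.4757 = 0.2737 dits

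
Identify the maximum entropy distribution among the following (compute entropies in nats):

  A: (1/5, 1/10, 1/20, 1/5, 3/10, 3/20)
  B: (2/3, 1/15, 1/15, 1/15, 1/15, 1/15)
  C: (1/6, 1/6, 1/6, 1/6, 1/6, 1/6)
C

For a discrete distribution over n outcomes, entropy is maximized by the uniform distribution.

Computing entropies:
H(A) = 1.6696 nats
H(B) = 1.1730 nats
H(C) = 1.7918 nats

The uniform distribution (where all probabilities equal 1/6) achieves the maximum entropy of log_e(6) = 1.7918 nats.

Distribution C has the highest entropy.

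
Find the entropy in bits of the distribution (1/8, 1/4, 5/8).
1.2988 bits

Shannon entropy is H(X) = -Σ p(x) log p(x).

For P = (1/8, 1/4, 5/8):
H = -1/8 × log_2(1/8) -1/4 × log_2(1/4) -5/8 × log_2(5/8)
H = 1.2988 bits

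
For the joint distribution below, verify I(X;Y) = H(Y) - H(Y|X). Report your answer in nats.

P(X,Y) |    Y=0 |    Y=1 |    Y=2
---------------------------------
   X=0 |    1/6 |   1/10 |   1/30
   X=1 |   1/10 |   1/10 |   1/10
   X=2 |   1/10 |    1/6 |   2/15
I(X;Y) = 0.0466 nats

Mutual information has multiple equivalent forms:
- I(X;Y) = H(X) - H(X|Y)
- I(X;Y) = H(Y) - H(Y|X)
- I(X;Y) = H(X) + H(Y) - H(X,Y)

Computing all quantities:
H(X) = 1.0889, H(Y) = 1.0882, H(X,Y) = 2.1306
H(X|Y) = 1.0423, H(Y|X) = 1.0417

Verification:
H(X) - H(X|Y) = 1.0889 - 1.0423 = 0.0466
H(Y) - H(Y|X) = 1.0882 - 1.0417 = 0.0466
H(X) + H(Y) - H(X,Y) = 1.0889 + 1.0882 - 2.1306 = 0.0466

All forms give I(X;Y) = 0.0466 nats. ✓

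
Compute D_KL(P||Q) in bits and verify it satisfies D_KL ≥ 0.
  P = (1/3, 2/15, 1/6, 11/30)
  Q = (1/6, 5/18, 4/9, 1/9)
0.5879 bits

KL divergence satisfies the Gibbs inequality: D_KL(P||Q) ≥ 0 for all distributions P, Q.

D_KL(P||Q) = Σ p(x) log(p(x)/q(x))
Term by term:
  x=0: 1/3 × log_2[(1/3)/(1/6)] = 0.3333
  x=1: 2/15 × log_2[(2/15)/(5/18)] = -0.1412
  x=2: 1/6 × log_2[(1/6)/(4/9)] = -0.2358
  x=3: 11/30 × log_2[(11/30)/(1/9)] = 0.6316
D_KL(P||Q) = 0.5879 bits

D_KL(P||Q) = 0.5879 ≥ 0 ✓

This non-negativity is a fundamental property: relative entropy cannot be negative because it measures how different Q is from P.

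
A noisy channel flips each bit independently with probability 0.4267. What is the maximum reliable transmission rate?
0.0156 bits

For a binary symmetric channel (BSC) with error probability p:
Capacity C = 1 - H(p) bits per symbol

where H(p) = -p log₂(p) - (1-p) log₂(1-p) is the binary entropy function.

H(0.4267) = 0.9844 bits
C = 1 - 0.9844 = 0.0156 bits per symbol

This means we can reliably transmit up to 0.0156 bits of information per channel use.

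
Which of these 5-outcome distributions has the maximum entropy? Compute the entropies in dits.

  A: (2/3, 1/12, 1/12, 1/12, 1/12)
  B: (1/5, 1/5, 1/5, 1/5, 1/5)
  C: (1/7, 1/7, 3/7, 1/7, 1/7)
B

For a discrete distribution over n outcomes, entropy is maximized by the uniform distribution.

Computing entropies:
H(A) = 0.4771 dits
H(B) = 0.6990 dits
H(C) = 0.6406 dits

The uniform distribution (where all probabilities equal 1/5) achieves the maximum entropy of log_10(5) = 0.6990 dits.

Distribution B has the highest entropy.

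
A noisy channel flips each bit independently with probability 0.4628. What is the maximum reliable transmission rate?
0.0040 bits

For a binary symmetric channel (BSC) with error probability p:
Capacity C = 1 - H(p) bits per symbol

where H(p) = -p log₂(p) - (1-p) log₂(1-p) is the binary entropy function.

H(0.4628) = 0.9960 bits
C = 1 - 0.9960 = 0.0040 bits per symbol

This means we can reliably transmit up to 0.0040 bits of information per channel use.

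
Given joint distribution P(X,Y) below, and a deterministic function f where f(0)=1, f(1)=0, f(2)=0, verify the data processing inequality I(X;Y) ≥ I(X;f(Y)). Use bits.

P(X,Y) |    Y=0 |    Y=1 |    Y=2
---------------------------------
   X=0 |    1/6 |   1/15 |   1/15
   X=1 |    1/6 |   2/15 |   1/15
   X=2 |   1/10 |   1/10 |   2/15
I(X;Y) = 0.0499, I(X;f(Y)) = 0.0316, inequality holds: 0.0499 ≥ 0.0316

Data Processing Inequality: For any Markov chain X → Y → Z, we have I(X;Y) ≥ I(X;Z).

Here Z = f(Y) is a deterministic function of Y, forming X → Y → Z.

Original I(X;Y) = 0.0499 bits

After applying f:
P(X,Z) where Z=f(Y):
- P(X,Z=0) = P(X,Y=1) + P(X,Y=2)
- P(X,Z=1) = P(X,Y=0)

I(X;Z) = I(X;f(Y)) = 0.0316 bits

Verification: 0.0499 ≥ 0.0316 ✓

Information cannot be created by processing; the function f can only lose information about X.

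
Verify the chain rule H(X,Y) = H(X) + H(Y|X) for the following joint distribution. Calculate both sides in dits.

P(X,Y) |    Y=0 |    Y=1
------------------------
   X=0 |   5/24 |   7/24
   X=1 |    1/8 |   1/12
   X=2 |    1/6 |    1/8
H(X,Y) = 0.7434, H(X) = 0.4485, H(Y|X) = 0.2949 (all in dits)

Chain rule: H(X,Y) = H(X) + H(Y|X)

Left side — joint entropy directly:
H(X,Y) = -Σ p(x,y) log p(x,y) = 0.7434 dits

Right side — compute H(Y|X) from the conditional distributions:
P(X) = (1/2, 5/24, 7/24), so H(X) = 0.4485 dits
H(Y|X) = Σ_x P(X=x) · H(Y|X=x):
  P(Y|X=0) = (5/12, 7/12), H(Y|X=0) = 0.2950, weight P(X=0) = 1/2
  P(Y|X=1) = (3/5, 2/5), H(Y|X=1) = 0.2923, weight P(X=1) = 5/24
  P(Y|X=2) = (4/7, 3/7), H(Y|X=2) = 0.2966, weight P(X=2) = 7/24
H(Y|X) = 0.2949 dits

H(X) + H(Y|X) = 0.4485 + 0.2949 = 0.7434 dits

Both sides equal 0.7434 dits. ✓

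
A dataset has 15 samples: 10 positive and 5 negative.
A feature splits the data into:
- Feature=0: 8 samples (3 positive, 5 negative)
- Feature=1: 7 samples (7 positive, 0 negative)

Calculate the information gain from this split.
0.4093 bits

Information Gain = H(Y) - H(Y|Feature)

Before split:
P(positive) = 10/15 = 0.6667
H(Y) = 0.9183 bits

After split:
Feature=0: H = 0.9544 bits (weight = 8/15)
Feature=1: H = 0.0000 bits (weight = 7/15)
H(Y|Feature) = (8/15)×0.9544 + (7/15)×0.0000 = 0.5090 bits

Information Gain = 0.9183 - 0.5090 = 0.4093 bits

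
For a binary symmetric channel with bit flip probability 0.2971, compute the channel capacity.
0.1223 bits

For a binary symmetric channel (BSC) with error probability p:
Capacity C = 1 - H(p) bits per symbol

where H(p) = -p log₂(p) - (1-p) log₂(1-p) is the binary entropy function.

H(0.2971) = 0.8777 bits
C = 1 - 0.8777 = 0.1223 bits per symbol

This means we can reliably transmit up to 0.1223 bits of information per channel use.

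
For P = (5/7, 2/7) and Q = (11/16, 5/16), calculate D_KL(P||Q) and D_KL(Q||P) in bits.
D_KL(P||Q) = 0.0024, D_KL(Q||P) = 0.0025

KL divergence is not symmetric: D_KL(P||Q) ≠ D_KL(Q||P) in general.

D_KL(P||Q) = 0.0024 bits
D_KL(Q||P) = 0.0025 bits

No, they are not equal!

This asymmetry is why KL divergence is not a true distance metric.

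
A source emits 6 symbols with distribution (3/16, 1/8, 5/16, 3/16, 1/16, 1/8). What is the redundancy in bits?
0.1549 bits

Redundancy measures how far a source is from maximum entropy:
R = H_max - H(X)

Maximum entropy for 6 symbols: H_max = log_2(6) = 2.5850 bits
Actual entropy: H(X) = 2.4300 bits
Redundancy: R = 2.5850 - 2.4300 = 0.1549 bits

This redundancy represents potential for compression: the source could be compressed by 0.1549 bits per symbol.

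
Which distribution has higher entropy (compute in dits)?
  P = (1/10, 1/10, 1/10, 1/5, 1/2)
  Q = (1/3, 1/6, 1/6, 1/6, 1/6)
Q

Computing entropies in dits:
H(P) = 0.5903
H(Q) = 0.6778

Distribution Q has higher entropy.

Intuition: The distribution closer to uniform (more spread out) has higher entropy.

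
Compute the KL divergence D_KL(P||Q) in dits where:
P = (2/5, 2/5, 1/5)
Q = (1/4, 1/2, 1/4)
0.0235 dits

KL divergence: D_KL(P||Q) = Σ p(x) log(p(x)/q(x))

Computing term by term:
  x=0: 2/5 × log_10[(2/5)/(1/4)] = 2/5 × 0.2041 = 0.0816
  x=1: 2/5 × log_10[(2/5)/(1/2)] = 2/5 × -0.0969 = -0.0388
  x=2: 1/5 × log_10[(1/5)/(1/4)] = 1/5 × -0.0969 = -0.0194

D_KL(P||Q) = 0.0235 dits

Note: KL divergence is always non-negative and equals 0 iff P = Q.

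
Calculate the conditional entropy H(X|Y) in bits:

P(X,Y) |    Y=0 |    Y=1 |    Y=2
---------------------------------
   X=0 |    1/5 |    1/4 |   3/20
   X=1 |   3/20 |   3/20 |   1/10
0.9693 bits

Using the chain rule: H(X|Y) = H(X,Y) - H(Y)

First, compute H(X,Y) = 2.5282 bits

Marginal P(Y) = (7/20, 2/5, 1/4)
H(Y) = 1.5589 bits

H(X|Y) = H(X,Y) - H(Y) = 2.5282 - 1.5589 = 0.9693 bits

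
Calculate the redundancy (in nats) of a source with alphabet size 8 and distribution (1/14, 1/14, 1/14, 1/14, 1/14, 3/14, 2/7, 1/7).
0.1709 nats

Redundancy measures how far a source is from maximum entropy:
R = H_max - H(X)

Maximum entropy for 8 symbols: H_max = log_e(8) = 2.0794 nats
Actual entropy: H(X) = 1.9085 nats
Redundancy: R = 2.0794 - 1.9085 = 0.1709 nats

This redundancy represents potential for compression: the source could be compressed by 0.1709 nats per symbol.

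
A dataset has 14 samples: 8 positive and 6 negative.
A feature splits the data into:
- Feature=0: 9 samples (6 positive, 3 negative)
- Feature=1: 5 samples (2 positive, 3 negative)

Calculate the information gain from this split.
0.0481 bits

Information Gain = H(Y) - H(Y|Feature)

Before split:
P(positive) = 8/14 = 0.5714
H(Y) = 0.9852 bits

After split:
Feature=0: H = 0.9183 bits (weight = 9/14)
Feature=1: H = 0.9710 bits (weight = 5/14)
H(Y|Feature) = (9/14)×0.9183 + (5/14)×0.9710 = 0.9371 bits

Information Gain = 0.9852 - 0.9371 = 0.0481 bits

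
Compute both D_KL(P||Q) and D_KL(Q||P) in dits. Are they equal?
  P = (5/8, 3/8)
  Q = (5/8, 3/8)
D_KL(P||Q) = 0.0000, D_KL(Q||P) = 0.0000

KL divergence is not symmetric: D_KL(P||Q) ≠ D_KL(Q||P) in general.

D_KL(P||Q) = 0.0000 dits
D_KL(Q||P) = 0.0000 dits

In this case they happen to be equal (to 4 decimal places).

This asymmetry is why KL divergence is not a true distance metric.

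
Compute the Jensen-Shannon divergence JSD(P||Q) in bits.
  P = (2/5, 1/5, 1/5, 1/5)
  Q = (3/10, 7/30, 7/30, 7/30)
0.0079 bits

Jensen-Shannon divergence is:
JSD(P||Q) = 0.5 × D_KL(P||M) + 0.5 × D_KL(Q||M)
where M = 0.5 × (P + Q) is the mixture distribution.

M = 0.5 × (2/5, 1/5, 1/5, 1/5) + 0.5 × (3/10, 7/30, 7/30, 7/30) = (7/20, 0.216667, 0.216667, 0.216667)

D_KL(P||M) = 0.0078 bits
D_KL(Q||M) = 0.0081 bits

JSD(P||Q) = 0.5 × 0.0078 + 0.5 × 0.0081 = 0.0079 bits

Unlike KL divergence, JSD is symmetric and bounded: 0 ≤ JSD ≤ log(2).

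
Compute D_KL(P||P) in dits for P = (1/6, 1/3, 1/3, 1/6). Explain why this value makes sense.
0.0000 dits

KL divergence satisfies the Gibbs inequality: D_KL(P||Q) ≥ 0 for all distributions P, Q.

D_KL(P||Q) = Σ p(x) log(p(x)/q(x))
Each term is p(x) × log_10(p(x)/p(x)) = p(x) × log_10(1) = 0, so the sum is 0.
D_KL(P||Q) = 0.0000 dits

When P = Q, the KL divergence is exactly 0, as there is no 'divergence' between identical distributions.

This non-negativity is a fundamental property: relative entropy cannot be negative because it measures how different Q is from P.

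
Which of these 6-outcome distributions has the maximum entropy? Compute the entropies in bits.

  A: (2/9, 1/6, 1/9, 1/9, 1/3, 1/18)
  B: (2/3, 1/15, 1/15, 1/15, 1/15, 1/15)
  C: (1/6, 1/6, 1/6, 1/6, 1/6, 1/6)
C

For a discrete distribution over n outcomes, entropy is maximized by the uniform distribution.

Computing entropies:
H(A) = 2.3774 bits
H(B) = 1.6923 bits
H(C) = 2.5850 bits

The uniform distribution (where all probabilities equal 1/6) achieves the maximum entropy of log_2(6) = 2.5850 bits.

Distribution C has the highest entropy.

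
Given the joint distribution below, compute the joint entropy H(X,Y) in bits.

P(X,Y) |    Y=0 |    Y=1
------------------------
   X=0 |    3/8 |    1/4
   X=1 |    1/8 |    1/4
1.9056 bits

Joint entropy is H(X,Y) = -Σ_{x,y} p(x,y) log p(x,y).

Summing over all non-zero entries:
H(X,Y) = -[3/8·log_2(3/8) + 1/4·log_2(1/4) + 1/8·log_2(1/8) + 1/4·log_2(1/4)]
H(X,Y) = 1.9056 bits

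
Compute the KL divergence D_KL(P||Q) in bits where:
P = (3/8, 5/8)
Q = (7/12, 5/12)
0.1266 bits

KL divergence: D_KL(P||Q) = Σ p(x) log(p(x)/q(x))

Computing term by term:
  x=0: 3/8 × log_2[(3/8)/(7/12)] = 3/8 × -0.6374 = -0.2390
  x=1: 5/8 × log_2[(5/8)/(5/12)] = 5/8 × 0.5850 = 0.3656

D_KL(P||Q) = 0.1266 bits

Note: KL divergence is always non-negative and equals 0 iff P = Q.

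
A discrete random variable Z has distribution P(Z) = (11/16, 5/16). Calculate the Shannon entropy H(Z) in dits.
0.2697 dits

Shannon entropy is H(X) = -Σ p(x) log p(x).

For P = (11/16, 5/16):
H = -11/16 × log_10(11/16) -5/16 × log_10(5/16)
H = 0.2697 dits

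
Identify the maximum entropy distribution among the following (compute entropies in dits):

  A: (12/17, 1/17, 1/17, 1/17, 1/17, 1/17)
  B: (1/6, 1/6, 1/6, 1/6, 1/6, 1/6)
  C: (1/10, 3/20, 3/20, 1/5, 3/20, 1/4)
B

For a discrete distribution over n outcomes, entropy is maximized by the uniform distribution.

Computing entropies:
H(A) = 0.4687 dits
H(B) = 0.7782 dits
H(C) = 0.7611 dits

The uniform distribution (where all probabilities equal 1/6) achieves the maximum entropy of log_10(6) = 0.7782 dits.

Distribution B has the highest entropy.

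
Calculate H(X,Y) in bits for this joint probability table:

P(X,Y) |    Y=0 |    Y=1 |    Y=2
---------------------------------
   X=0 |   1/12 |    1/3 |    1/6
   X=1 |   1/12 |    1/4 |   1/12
2.3554 bits

Joint entropy is H(X,Y) = -Σ_{x,y} p(x,y) log p(x,y).

Summing over all non-zero entries:
H(X,Y) = -[1/12·log_2(1/12) + 1/3·log_2(1/3) + 1/6·log_2(1/6) + 1/12·log_2(1/12) + 1/4·log_2(1/4) + 1/12·log_2(1/12)]
H(X,Y) = 2.3554 bits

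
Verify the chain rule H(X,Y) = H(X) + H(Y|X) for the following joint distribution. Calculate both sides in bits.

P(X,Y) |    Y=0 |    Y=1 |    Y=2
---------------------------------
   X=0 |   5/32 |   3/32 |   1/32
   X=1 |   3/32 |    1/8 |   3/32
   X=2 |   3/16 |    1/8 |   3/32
H(X,Y) = 3.0582, H(X) = 1.5671, H(Y|X) = 1.4911 (all in bits)

Chain rule: H(X,Y) = H(X) + H(Y|X)

Left side — joint entropy directly:
H(X,Y) = -Σ p(x,y) log p(x,y) = 3.0582 bits

Right side — compute H(Y|X) from the conditional distributions:
P(X) = (9/32, 5/16, 13/32), so H(X) = 1.5671 bits
H(Y|X) = Σ_x P(X=x) · H(Y|X=x):
  P(Y|X=0) = (5/9, 1/3, 1/9), H(Y|X=0) = 1.3516, weight P(X=0) = 9/32
  P(Y|X=1) = (3/10, 2/5, 3/10), H(Y|X=1) = 1.5710, weight P(X=1) = 5/16
  P(Y|X=2) = (6/13, 4/13, 3/13), H(Y|X=2) = 1.5262, weight P(X=2) = 13/32
H(Y|X) = 1.4911 bits

H(X) + H(Y|X) = 1.5671 + 1.4911 = 3.0582 bits

Both sides equal 3.0582 bits. ✓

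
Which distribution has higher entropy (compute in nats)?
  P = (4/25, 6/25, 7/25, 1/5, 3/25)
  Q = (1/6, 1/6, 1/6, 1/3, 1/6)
P

Computing entropies in nats:
H(P) = 1.5685
H(Q) = 1.5607

Distribution P has higher entropy.

Intuition: The distribution closer to uniform (more spread out) has higher entropy.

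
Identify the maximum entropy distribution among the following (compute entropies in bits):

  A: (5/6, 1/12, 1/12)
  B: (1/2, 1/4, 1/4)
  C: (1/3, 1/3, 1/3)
C

For a discrete distribution over n outcomes, entropy is maximized by the uniform distribution.

Computing entropies:
H(A) = 0.8167 bits
H(B) = 1.5000 bits
H(C) = 1.5850 bits

The uniform distribution (where all probabilities equal 1/3) achieves the maximum entropy of log_2(3) = 1.5850 bits.

Distribution C has the highest entropy.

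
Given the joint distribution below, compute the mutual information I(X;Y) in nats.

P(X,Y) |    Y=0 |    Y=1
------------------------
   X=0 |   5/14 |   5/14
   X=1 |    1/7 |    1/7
0.0000 nats

Mutual information: I(X;Y) = H(X) + H(Y) - H(X,Y)

Marginals:
P(X) = (5/7, 2/7), H(X) = 0.5983 nats
P(Y) = (1/2, 1/2), H(Y) = 0.6931 nats

Joint entropy: H(X,Y) = 1.2914 nats

I(X;Y) = 0.5983 + 0.6931 - 1.2914 = 0.0000 nats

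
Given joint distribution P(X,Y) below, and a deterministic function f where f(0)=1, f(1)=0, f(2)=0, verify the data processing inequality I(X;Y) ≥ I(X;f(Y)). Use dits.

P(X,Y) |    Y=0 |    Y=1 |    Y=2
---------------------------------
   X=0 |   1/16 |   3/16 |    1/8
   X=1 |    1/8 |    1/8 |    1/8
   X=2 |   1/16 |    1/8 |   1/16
I(X;Y) = 0.0089, I(X;f(Y)) = 0.0061, inequality holds: 0.0089 ≥ 0.0061

Data Processing Inequality: For any Markov chain X → Y → Z, we have I(X;Y) ≥ I(X;Z).

Here Z = f(Y) is a deterministic function of Y, forming X → Y → Z.

Original I(X;Y) = 0.0089 dits

After applying f:
P(X,Z) where Z=f(Y):
- P(X,Z=0) = P(X,Y=1) + P(X,Y=2)
- P(X,Z=1) = P(X,Y=0)

I(X;Z) = I(X;f(Y)) = 0.0061 dits

Verification: 0.0089 ≥ 0.0061 ✓

Information cannot be created by processing; the function f can only lose information about X.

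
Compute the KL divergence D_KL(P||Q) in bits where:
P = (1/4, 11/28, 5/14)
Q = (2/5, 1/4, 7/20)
0.0971 bits

KL divergence: D_KL(P||Q) = Σ p(x) log(p(x)/q(x))

Computing term by term:
  x=0: 1/4 × log_2[(1/4)/(2/5)] = 1/4 × -0.6781 = -0.1695
  x=1: 11/28 × log_2[(11/28)/(1/4)] = 11/28 × 0.6521 = 0.2562
  x=2: 5/14 × log_2[(5/14)/(7/20)] = 5/14 × 0.0291 = 0.0104

D_KL(P||Q) = 0.0971 bits

Note: KL divergence is always non-negative and equals 0 iff P = Q.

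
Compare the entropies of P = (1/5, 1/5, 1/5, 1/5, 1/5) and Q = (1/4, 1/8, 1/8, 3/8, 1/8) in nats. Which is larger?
P

Computing entropies in nats:
H(P) = 1.6094
H(Q) = 1.4942

Distribution P has higher entropy.

Intuition: The distribution closer to uniform (more spread out) has higher entropy.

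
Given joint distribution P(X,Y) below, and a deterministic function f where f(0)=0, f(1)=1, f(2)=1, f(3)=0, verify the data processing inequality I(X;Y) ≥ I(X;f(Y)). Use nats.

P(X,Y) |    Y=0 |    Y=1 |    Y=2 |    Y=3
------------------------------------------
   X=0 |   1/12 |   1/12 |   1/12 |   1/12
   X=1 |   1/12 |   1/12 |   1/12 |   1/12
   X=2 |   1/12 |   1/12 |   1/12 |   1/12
I(X;Y) = 0.0000, I(X;f(Y)) = 0.0000, inequality holds: 0.0000 ≥ 0.0000

Data Processing Inequality: For any Markov chain X → Y → Z, we have I(X;Y) ≥ I(X;Z).

Here Z = f(Y) is a deterministic function of Y, forming X → Y → Z.

Original I(X;Y) = 0.0000 nats

After applying f:
P(X,Z) where Z=f(Y):
- P(X,Z=0) = P(X,Y=0) + P(X,Y=3)
- P(X,Z=1) = P(X,Y=1) + P(X,Y=2)

I(X;Z) = I(X;f(Y)) = 0.0000 nats

Verification: 0.0000 ≥ 0.0000 ✓

Information cannot be created by processing; the function f can only lose information about X.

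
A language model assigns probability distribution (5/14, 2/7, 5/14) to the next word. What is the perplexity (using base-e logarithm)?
2.9843

Perplexity is e^H (or exp(H) for natural log).

First, H = -Σ p log p = 1.0934 nats
Perplexity = e^1.0934 = 2.9843

Interpretation: The model's uncertainty is equivalent to choosing uniformly among 3.0 options.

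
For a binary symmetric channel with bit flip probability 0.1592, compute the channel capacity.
0.3676 bits

For a binary symmetric channel (BSC) with error probability p:
Capacity C = 1 - H(p) bits per symbol

where H(p) = -p log₂(p) - (1-p) log₂(1-p) is the binary entropy function.

H(0.1592) = 0.6324 bits
C = 1 - 0.6324 = 0.3676 bits per symbol

This means we can reliably transmit up to 0.3676 bits of information per channel use.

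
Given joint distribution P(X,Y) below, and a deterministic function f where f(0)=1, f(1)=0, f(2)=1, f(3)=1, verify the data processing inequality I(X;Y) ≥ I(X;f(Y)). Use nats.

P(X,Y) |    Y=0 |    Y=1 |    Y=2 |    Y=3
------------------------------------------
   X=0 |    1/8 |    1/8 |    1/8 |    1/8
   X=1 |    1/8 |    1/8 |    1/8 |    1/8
I(X;Y) = 0.0000, I(X;f(Y)) = 0.0000, inequality holds: 0.0000 ≥ 0.0000

Data Processing Inequality: For any Markov chain X → Y → Z, we have I(X;Y) ≥ I(X;Z).

Here Z = f(Y) is a deterministic function of Y, forming X → Y → Z.

Original I(X;Y) = 0.0000 nats

After applying f:
P(X,Z) where Z=f(Y):
- P(X,Z=0) = P(X,Y=1)
- P(X,Z=1) = P(X,Y=0) + P(X,Y=2) + P(X,Y=3)

I(X;Z) = I(X;f(Y)) = 0.0000 nats

Verification: 0.0000 ≥ 0.0000 ✓

Information cannot be created by processing; the function f can only lose information about X.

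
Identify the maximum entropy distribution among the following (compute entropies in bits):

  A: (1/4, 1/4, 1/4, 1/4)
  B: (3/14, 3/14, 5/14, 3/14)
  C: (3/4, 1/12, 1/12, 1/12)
A

For a discrete distribution over n outcomes, entropy is maximized by the uniform distribution.

Computing entropies:
H(A) = 2.0000 bits
H(B) = 1.9592 bits
H(C) = 1.2075 bits

The uniform distribution (where all probabilities equal 1/4) achieves the maximum entropy of log_2(4) = 2.0000 bits.

Distribution A has the highest entropy.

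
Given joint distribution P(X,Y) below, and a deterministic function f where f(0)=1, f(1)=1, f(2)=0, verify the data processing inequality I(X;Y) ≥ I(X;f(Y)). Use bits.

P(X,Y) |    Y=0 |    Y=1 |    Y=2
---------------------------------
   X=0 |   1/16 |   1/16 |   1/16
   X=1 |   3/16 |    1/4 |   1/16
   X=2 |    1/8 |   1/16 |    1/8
I(X;Y) = 0.0857, I(X;f(Y)) = 0.0639, inequality holds: 0.0857 ≥ 0.0639

Data Processing Inequality: For any Markov chain X → Y → Z, we have I(X;Y) ≥ I(X;Z).

Here Z = f(Y) is a deterministic function of Y, forming X → Y → Z.

Original I(X;Y) = 0.0857 bits

After applying f:
P(X,Z) where Z=f(Y):
- P(X,Z=0) = P(X,Y=2)
- P(X,Z=1) = P(X,Y=0) + P(X,Y=1)

I(X;Z) = I(X;f(Y)) = 0.0639 bits

Verification: 0.0857 ≥ 0.0639 ✓

Information cannot be created by processing; the function f can only lose information about X.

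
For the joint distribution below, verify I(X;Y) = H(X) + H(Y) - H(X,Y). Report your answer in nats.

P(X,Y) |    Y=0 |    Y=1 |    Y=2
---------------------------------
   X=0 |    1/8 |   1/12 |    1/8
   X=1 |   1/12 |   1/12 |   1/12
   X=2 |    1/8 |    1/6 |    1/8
I(X;Y) = 0.0095 nats

Mutual information has multiple equivalent forms:
- I(X;Y) = H(X) - H(X|Y)
- I(X;Y) = H(Y) - H(Y|X)
- I(X;Y) = H(X) + H(Y) - H(X,Y)

Computing all quantities:
H(X) = 1.0776, H(Y) = 1.0986, H(X,Y) = 2.1666
H(X|Y) = 1.0680, H(Y|X) = 1.0891

Verification:
H(X) - H(X|Y) = 1.0776 - 1.0680 = 0.0095
H(Y) - H(Y|X) = 1.0986 - 1.0891 = 0.0095
H(X) + H(Y) - H(X,Y) = 1.0776 + 1.0986 - 2.1666 = 0.0095

All forms give I(X;Y) = 0.0095 nats. ✓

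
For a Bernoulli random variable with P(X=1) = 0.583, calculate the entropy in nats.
0.6793 nats

The binary entropy function is:
H(p) = -p log(p) - (1-p) log(1-p)

H(0.583) = -0.583 × log_e(0.583) - 0.417 × log_e(0.417)
H(0.583) = 0.6793 nats

Note: Binary entropy is maximized at p=0.5 (H=1 bit) and minimized at p=0 or p=1 (H=0).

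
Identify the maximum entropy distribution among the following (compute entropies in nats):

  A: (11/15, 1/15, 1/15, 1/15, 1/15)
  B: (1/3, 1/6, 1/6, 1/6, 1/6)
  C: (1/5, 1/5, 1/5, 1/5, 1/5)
C

For a discrete distribution over n outcomes, entropy is maximized by the uniform distribution.

Computing entropies:
H(A) = 0.9496 nats
H(B) = 1.5607 nats
H(C) = 1.6094 nats

The uniform distribution (where all probabilities equal 1/5) achieves the maximum entropy of log_e(5) = 1.6094 nats.

Distribution C has the highest entropy.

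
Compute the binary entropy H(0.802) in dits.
0.2161 dits

The binary entropy function is:
H(p) = -p log(p) - (1-p) log(1-p)

H(0.802) = -0.802 × log_10(0.802) - 0.198 × log_10(0.198)
H(0.802) = 0.2161 dits

Note: Binary entropy is maximized at p=0.5 (H=1 bit) and minimized at p=0 or p=1 (H=0).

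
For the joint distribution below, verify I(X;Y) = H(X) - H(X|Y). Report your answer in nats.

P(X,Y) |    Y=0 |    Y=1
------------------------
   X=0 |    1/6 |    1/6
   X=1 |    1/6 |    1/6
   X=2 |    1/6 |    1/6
I(X;Y) = 0.0000 nats

Mutual information has multiple equivalent forms:
- I(X;Y) = H(X) - H(X|Y)
- I(X;Y) = H(Y) - H(Y|X)
- I(X;Y) = H(X) + H(Y) - H(X,Y)

Computing all quantities:
H(X) = 1.0986, H(Y) = 0.6931, H(X,Y) = 1.7918
H(X|Y) = 1.0986, H(Y|X) = 0.6931

Verification:
H(X) - H(X|Y) = 1.0986 - 1.0986 = 0.0000
H(Y) - H(Y|X) = 0.6931 - 0.6931 = 0.0000
H(X) + H(Y) - H(X,Y) = 1.0986 + 0.6931 - 1.7918 = 0.0000

All forms give I(X;Y) = 0.0000 nats. ✓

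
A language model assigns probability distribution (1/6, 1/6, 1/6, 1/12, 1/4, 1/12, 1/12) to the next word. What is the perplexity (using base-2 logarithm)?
6.4474

Perplexity is 2^H (or exp(H) for natural log).

First, H = -Σ p log p = 2.6887 bits
Perplexity = 2^2.6887 = 6.4474

Interpretation: The model's uncertainty is equivalent to choosing uniformly among 6.4 options.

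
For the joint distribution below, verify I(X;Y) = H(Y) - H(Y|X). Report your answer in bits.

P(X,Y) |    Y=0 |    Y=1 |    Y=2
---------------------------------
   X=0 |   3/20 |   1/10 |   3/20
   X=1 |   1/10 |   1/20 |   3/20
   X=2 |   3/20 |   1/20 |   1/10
I(X;Y) = 0.0219 bits

Mutual information has multiple equivalent forms:
- I(X;Y) = H(X) - H(X|Y)
- I(X;Y) = H(Y) - H(Y|X)
- I(X;Y) = H(X) + H(Y) - H(X,Y)

Computing all quantities:
H(X) = 1.5710, H(Y) = 1.5219, H(X,Y) = 3.0710
H(X|Y) = 1.5490, H(Y|X) = 1.5000

Verification:
H(X) - H(X|Y) = 1.5710 - 1.5490 = 0.0219
H(Y) - H(Y|X) = 1.5219 - 1.5000 = 0.0219
H(X) + H(Y) - H(X,Y) = 1.5710 + 1.5219 - 3.0710 = 0.0219

All forms give I(X;Y) = 0.0219 bits. ✓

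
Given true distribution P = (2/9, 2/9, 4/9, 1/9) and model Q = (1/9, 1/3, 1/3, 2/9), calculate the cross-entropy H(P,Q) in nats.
1.3878 nats

Cross-entropy: H(P,Q) = -Σ p(x) log q(x)

Alternatively: H(P,Q) = H(P) + D_KL(P||Q)
H(P) = 1.2730 nats
D_KL(P||Q) = 0.1148 nats

H(P,Q) = 1.2730 + 0.1148 = 1.3878 nats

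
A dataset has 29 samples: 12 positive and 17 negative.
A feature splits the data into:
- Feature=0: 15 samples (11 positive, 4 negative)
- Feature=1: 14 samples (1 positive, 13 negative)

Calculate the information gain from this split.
0.3665 bits

Information Gain = H(Y) - H(Y|Feature)

Before split:
P(positive) = 12/29 = 0.4138
H(Y) = 0.9784 bits

After split:
Feature=0: H = 0.8366 bits (weight = 15/29)
Feature=1: H = 0.3712 bits (weight = 14/29)
H(Y|Feature) = (15/29)×0.8366 + (14/29)×0.3712 = 0.6120 bits

Information Gain = 0.9784 - 0.6120 = 0.3665 bits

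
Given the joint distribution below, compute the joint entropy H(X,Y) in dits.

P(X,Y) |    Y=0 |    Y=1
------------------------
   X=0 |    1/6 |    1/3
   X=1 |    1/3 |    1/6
0.5775 dits

Joint entropy is H(X,Y) = -Σ_{x,y} p(x,y) log p(x,y).

Summing over all non-zero entries:
H(X,Y) = -[1/6·log_10(1/6) + 1/3·log_10(1/3) + 1/3·log_10(1/3) + 1/6·log_10(1/6)]
H(X,Y) = 0.5775 dits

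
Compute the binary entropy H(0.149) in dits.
0.1828 dits

The binary entropy function is:
H(p) = -p log(p) - (1-p) log(1-p)

H(0.149) = -0.149 × log_10(0.149) - 0.851 × log_10(0.851)
H(0.149) = 0.1828 dits

Note: Binary entropy is maximized at p=0.5 (H=1 bit) and minimized at p=0 or p=1 (H=0).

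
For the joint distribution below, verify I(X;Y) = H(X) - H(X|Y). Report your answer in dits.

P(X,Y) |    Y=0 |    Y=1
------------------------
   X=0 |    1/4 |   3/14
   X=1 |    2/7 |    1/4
I(X;Y) = 0.0000 dits

Mutual information has multiple equivalent forms:
- I(X;Y) = H(X) - H(X|Y)
- I(X;Y) = H(Y) - H(Y|X)
- I(X;Y) = H(X) + H(Y) - H(X,Y)

Computing all quantities:
H(X) = 0.2999, H(Y) = 0.2999, H(X,Y) = 0.5998
H(X|Y) = 0.2999, H(Y|X) = 0.2999

Verification:
H(X) - H(X|Y) = 0.2999 - 0.2999 = 0.0000
H(Y) - H(Y|X) = 0.2999 - 0.2999 = 0.0000
H(X) + H(Y) - H(X,Y) = 0.2999 + 0.2999 - 0.5998 = 0.0000

All forms give I(X;Y) = 0.0000 dits. ✓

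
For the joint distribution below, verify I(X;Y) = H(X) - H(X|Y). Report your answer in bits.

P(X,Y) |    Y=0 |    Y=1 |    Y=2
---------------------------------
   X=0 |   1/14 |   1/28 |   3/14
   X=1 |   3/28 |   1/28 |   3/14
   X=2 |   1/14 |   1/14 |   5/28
I(X;Y) = 0.0205 bits

Mutual information has multiple equivalent forms:
- I(X;Y) = H(X) - H(X|Y)
- I(X;Y) = H(Y) - H(Y|X)
- I(X;Y) = H(X) + H(Y) - H(X,Y)

Computing all quantities:
H(X) = 1.5831, H(Y) = 1.3381, H(X,Y) = 2.9008
H(X|Y) = 1.5627, H(Y|X) = 1.3176

Verification:
H(X) - H(X|Y) = 1.5831 - 1.5627 = 0.0205
H(Y) - H(Y|X) = 1.3381 - 1.3176 = 0.0205
H(X) + H(Y) - H(X,Y) = 1.5831 + 1.3381 - 2.9008 = 0.0205

All forms give I(X;Y) = 0.0205 bits. ✓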